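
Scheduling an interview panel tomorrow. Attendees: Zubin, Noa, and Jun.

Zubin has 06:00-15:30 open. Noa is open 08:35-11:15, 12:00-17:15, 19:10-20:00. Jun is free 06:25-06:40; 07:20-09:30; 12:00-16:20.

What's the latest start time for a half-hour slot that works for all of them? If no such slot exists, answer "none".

15:00

Zubin ∩ Noa: 08:35-11:15, 12:00-15:30.
Zubin ∩ Noa ∩ Jun: 08:35-09:30, 12:00-15:30.
So the common availability across everyone is 08:35-09:30, 12:00-15:30.
The last common window of at least 30 minutes is 12:00-15:30; a 30-minute meeting can start as late as 15:00 and still end by 15:30.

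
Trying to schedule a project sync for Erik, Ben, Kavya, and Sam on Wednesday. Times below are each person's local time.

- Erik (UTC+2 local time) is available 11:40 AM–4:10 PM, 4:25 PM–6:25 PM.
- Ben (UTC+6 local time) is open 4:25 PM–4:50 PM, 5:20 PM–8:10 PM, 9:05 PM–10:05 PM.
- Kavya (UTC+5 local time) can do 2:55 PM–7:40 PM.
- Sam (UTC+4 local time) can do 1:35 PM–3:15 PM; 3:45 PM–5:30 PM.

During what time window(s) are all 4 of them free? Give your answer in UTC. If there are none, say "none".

10:25-10:50, 11:45-13:30

Erik in UTC: 09:40-14:10, 14:25-16:25 (subtract 2h to convert from UTC+2).
Ben in UTC: 10:25-10:50, 11:20-14:10, 15:05-16:05 (subtract 6h to convert from UTC+6).
Kavya in UTC: 09:55-14:40 (subtract 5h to convert from UTC+5).
Sam in UTC: 09:35-11:15, 11:45-13:30 (subtract 4h to convert from UTC+4).
Erik ∩ Ben: 10:25-10:50, 11:20-14:10, 15:05-16:05.
Erik ∩ Ben ∩ Kavya: 10:25-10:50, 11:20-14:10.
Erik ∩ Ben ∩ Kavya ∩ Sam: 10:25-10:50, 11:45-13:30.
So the common availability across everyone is 10:25-10:50, 11:45-13:30.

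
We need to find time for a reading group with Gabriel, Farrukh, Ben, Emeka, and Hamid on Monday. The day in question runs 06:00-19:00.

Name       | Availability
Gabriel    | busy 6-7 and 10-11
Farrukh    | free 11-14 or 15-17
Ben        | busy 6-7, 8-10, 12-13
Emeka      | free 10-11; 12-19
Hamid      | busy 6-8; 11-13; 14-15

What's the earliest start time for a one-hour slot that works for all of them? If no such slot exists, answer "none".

Gabriel free: 07:00-10:00, 11:00-19:00 (invert busy blocks within the working day).
Farrukh free: 11:00-14:00, 15:00-17:00.
Ben free: 07:00-08:00, 10:00-12:00, 13:00-19:00 (invert busy blocks within the working day).
Emeka free: 10:00-11:00, 12:00-19:00.
Hamid free: 08:00-11:00, 13:00-14:00, 15:00-19:00 (invert busy blocks within the working day).
Gabriel ∩ Farrukh: 11:00-14:00, 15:00-17:00.
Gabriel ∩ Farrukh ∩ Ben: 11:00-12:00, 13:00-14:00, 15:00-17:00.
Gabriel ∩ Farrukh ∩ Ben ∩ Emeka: 13:00-14:00, 15:00-17:00.
Gabriel ∩ Farrukh ∩ Ben ∩ Emeka ∩ Hamid: 13:00-14:00, 15:00-17:00.
The first common window of at least 60 minutes is 13:00-14:00, so the earliest start is 13:00.

13:00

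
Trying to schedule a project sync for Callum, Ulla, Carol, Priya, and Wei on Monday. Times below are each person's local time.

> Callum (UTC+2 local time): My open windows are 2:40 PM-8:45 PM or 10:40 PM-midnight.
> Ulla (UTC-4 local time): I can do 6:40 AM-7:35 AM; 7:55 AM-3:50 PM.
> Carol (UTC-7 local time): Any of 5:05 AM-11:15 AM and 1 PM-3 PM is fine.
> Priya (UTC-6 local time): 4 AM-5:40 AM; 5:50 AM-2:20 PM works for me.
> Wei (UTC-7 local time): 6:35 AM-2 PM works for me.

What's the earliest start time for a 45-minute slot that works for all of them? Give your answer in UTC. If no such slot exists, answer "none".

Callum in UTC: 12:40-18:45, 20:40-22:00 (subtract 2h to convert from UTC+2).
Ulla in UTC: 10:40-11:35, 11:55-19:50 (add 4h to convert from UTC-4).
Carol in UTC: 12:05-18:15, 20:00-22:00 (add 7h to convert from UTC-7).
Priya in UTC: 10:00-11:40, 11:50-20:20 (add 6h to convert from UTC-6).
Wei in UTC: 13:35-21:00 (add 7h to convert from UTC-7).
Callum ∩ Ulla: 12:40-18:45.
Callum ∩ Ulla ∩ Carol: 12:40-18:15.
Callum ∩ Ulla ∩ Carol ∩ Priya: 12:40-18:15.
Callum ∩ Ulla ∩ Carol ∩ Priya ∩ Wei: 13:35-18:15.
The first common window of at least 45 minutes is 13:35-18:15, so the earliest start is 13:35.

13:35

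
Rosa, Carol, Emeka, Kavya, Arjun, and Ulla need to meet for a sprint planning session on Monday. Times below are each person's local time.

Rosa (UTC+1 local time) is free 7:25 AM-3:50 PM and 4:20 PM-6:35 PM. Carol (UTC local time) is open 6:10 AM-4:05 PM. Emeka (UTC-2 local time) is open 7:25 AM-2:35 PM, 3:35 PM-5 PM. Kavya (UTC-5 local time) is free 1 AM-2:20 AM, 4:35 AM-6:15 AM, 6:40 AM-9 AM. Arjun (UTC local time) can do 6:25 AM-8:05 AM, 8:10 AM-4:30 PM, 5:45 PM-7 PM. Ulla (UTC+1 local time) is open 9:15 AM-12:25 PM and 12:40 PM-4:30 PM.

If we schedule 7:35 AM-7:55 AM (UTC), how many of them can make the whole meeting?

Rosa in UTC: 06:25-14:50, 15:20-17:35 (subtract 1h to convert from UTC+1).
Carol in UTC: 06:10-16:05.
Emeka in UTC: 09:25-16:35, 17:35-19:00 (add 2h to convert from UTC-2).
Kavya in UTC: 06:00-07:20, 09:35-11:15, 11:40-14:00 (add 5h to convert from UTC-5).
Arjun in UTC: 06:25-08:05, 08:10-16:30, 17:45-19:00.
Ulla in UTC: 08:15-11:25, 11:40-15:30 (subtract 1h to convert from UTC+1).
Rosa, Carol, and Arjun can make the full 07:35-07:55 slot — that's 3.

3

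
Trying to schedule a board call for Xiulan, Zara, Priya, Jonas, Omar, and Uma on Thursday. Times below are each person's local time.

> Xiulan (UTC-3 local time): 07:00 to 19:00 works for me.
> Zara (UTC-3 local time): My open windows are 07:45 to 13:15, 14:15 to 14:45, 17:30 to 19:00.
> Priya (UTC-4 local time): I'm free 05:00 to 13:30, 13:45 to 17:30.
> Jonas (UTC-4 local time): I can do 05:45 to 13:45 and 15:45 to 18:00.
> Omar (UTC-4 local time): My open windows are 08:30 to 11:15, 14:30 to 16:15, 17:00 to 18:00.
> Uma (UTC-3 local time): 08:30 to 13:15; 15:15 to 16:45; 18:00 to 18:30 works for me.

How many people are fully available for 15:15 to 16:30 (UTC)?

3

Xiulan in UTC: 10:00-22:00 (add 3h to convert from UTC-3).
Zara in UTC: 10:45-16:15, 17:15-17:45, 20:30-22:00 (add 3h to convert from UTC-3).
Priya in UTC: 09:00-17:30, 17:45-21:30 (add 4h to convert from UTC-4).
Jonas in UTC: 09:45-17:45, 19:45-22:00 (add 4h to convert from UTC-4).
Omar in UTC: 12:30-15:15, 18:30-20:15, 21:00-22:00 (add 4h to convert from UTC-4).
Uma in UTC: 11:30-16:15, 18:15-19:45, 21:00-21:30 (add 3h to convert from UTC-3).
Xiulan, Priya, and Jonas can make the full 15:15-16:30 slot — that's 3.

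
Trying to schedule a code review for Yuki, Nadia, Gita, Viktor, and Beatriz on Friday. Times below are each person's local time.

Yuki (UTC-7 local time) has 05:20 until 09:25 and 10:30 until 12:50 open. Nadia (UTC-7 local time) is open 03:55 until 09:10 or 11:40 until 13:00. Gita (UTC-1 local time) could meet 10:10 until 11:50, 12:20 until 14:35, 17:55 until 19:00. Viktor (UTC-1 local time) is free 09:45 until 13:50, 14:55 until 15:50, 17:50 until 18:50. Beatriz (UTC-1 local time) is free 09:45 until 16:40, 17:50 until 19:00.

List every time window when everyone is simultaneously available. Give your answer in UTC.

Yuki in UTC: 12:20-16:25, 17:30-19:50 (add 7h to convert from UTC-7).
Nadia in UTC: 10:55-16:10, 18:40-20:00 (add 7h to convert from UTC-7).
Gita in UTC: 11:10-12:50, 13:20-15:35, 18:55-20:00 (add 1h to convert from UTC-1).
Viktor in UTC: 10:45-14:50, 15:55-16:50, 18:50-19:50 (add 1h to convert from UTC-1).
Beatriz in UTC: 10:45-17:40, 18:50-20:00 (add 1h to convert from UTC-1).
Yuki ∩ Nadia: 12:20-16:10, 18:40-19:50.
Yuki ∩ Nadia ∩ Gita: 12:20-12:50, 13:20-15:35, 18:55-19:50.
Yuki ∩ Nadia ∩ Gita ∩ Viktor: 12:20-12:50, 13:20-14:50, 18:55-19:50.
Yuki ∩ Nadia ∩ Gita ∩ Viktor ∩ Beatriz: 12:20-12:50, 13:20-14:50, 18:55-19:50.
Those are the intersection windows.

12:20-12:50, 13:20-14:50, 18:55-19:50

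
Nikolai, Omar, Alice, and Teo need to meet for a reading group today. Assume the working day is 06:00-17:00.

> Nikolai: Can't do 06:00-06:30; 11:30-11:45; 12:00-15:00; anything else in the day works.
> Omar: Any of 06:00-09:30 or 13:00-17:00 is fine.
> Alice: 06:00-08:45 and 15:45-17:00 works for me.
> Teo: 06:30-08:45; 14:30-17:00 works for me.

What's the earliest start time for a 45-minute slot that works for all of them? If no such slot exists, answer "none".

06:30

Nikolai free: 06:30-11:30, 11:45-12:00, 15:00-17:00 (invert busy blocks within the working day).
Omar free: 06:00-09:30, 13:00-17:00.
Alice free: 06:00-08:45, 15:45-17:00.
Teo free: 06:30-08:45, 14:30-17:00.
Nikolai ∩ Omar: 06:30-09:30, 15:00-17:00.
Nikolai ∩ Omar ∩ Alice: 06:30-08:45, 15:45-17:00.
Nikolai ∩ Omar ∩ Alice ∩ Teo: 06:30-08:45, 15:45-17:00.
The first common window of at least 45 minutes is 06:30-08:45, so the earliest start is 06:30.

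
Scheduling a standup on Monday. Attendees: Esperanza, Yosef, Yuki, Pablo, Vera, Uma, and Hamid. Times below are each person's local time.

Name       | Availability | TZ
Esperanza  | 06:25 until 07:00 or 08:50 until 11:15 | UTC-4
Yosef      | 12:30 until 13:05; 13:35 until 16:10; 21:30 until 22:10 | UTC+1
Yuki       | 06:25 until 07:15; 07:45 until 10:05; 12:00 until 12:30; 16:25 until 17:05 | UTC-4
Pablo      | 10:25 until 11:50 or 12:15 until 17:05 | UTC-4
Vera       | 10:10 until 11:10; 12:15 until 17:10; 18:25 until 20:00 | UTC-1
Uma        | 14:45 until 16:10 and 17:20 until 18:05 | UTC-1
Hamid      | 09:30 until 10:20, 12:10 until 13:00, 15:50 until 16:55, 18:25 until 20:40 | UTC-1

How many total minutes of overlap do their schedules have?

Esperanza in UTC: 10:25-11:00, 12:50-15:15 (add 4h to convert from UTC-4).
Yosef in UTC: 11:30-12:05, 12:35-15:10, 20:30-21:10 (subtract 1h to convert from UTC+1).
Yuki in UTC: 10:25-11:15, 11:45-14:05, 16:00-16:30, 20:25-21:05 (add 4h to convert from UTC-4).
Pablo in UTC: 14:25-15:50, 16:15-21:05 (add 4h to convert from UTC-4).
Vera in UTC: 11:10-12:10, 13:15-18:10, 19:25-21:00 (add 1h to convert from UTC-1).
Uma in UTC: 15:45-17:10, 18:20-19:05 (add 1h to convert from UTC-1).
Hamid in UTC: 10:30-11:20, 13:10-14:00, 16:50-17:55, 19:25-21:40 (add 1h to convert from UTC-1).
Esperanza ∩ Yosef: 12:50-15:10.
Esperanza ∩ Yosef ∩ Yuki: 12:50-14:05.
Esperanza ∩ Yosef ∩ Yuki ∩ Pablo: ∅.
Esperanza ∩ Yosef ∩ Yuki ∩ Pablo ∩ Vera: ∅.
Esperanza ∩ Yosef ∩ Yuki ∩ Pablo ∩ Vera ∩ Uma: ∅.
Esperanza ∩ Yosef ∩ Yuki ∩ Pablo ∩ Vera ∩ Uma ∩ Hamid: ∅.
There is no time when everyone is free.
There is no common window, so the total is 0 minutes.

0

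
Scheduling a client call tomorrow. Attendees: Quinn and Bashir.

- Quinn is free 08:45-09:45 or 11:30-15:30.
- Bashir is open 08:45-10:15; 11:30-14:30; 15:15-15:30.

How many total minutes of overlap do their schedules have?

Quinn ∩ Bashir: 08:45-09:45, 11:30-14:30, 15:15-15:30.
Summing the common windows: 60 + 180 + 15 = 255 minutes.

255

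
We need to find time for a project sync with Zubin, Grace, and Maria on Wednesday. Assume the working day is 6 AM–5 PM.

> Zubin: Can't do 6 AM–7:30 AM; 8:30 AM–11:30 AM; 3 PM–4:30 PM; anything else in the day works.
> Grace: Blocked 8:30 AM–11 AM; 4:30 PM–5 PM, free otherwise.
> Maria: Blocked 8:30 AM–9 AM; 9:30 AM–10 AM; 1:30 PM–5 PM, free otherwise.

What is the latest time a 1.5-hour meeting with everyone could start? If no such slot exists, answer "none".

12:00

Zubin free: 07:30-08:30, 11:30-15:00, 16:30-17:00 (invert busy blocks within the working day).
Grace free: 06:00-08:30, 11:00-16:30 (invert busy blocks within the working day).
Maria free: 06:00-08:30, 09:00-09:30, 10:00-13:30 (invert busy blocks within the working day).
Zubin ∩ Grace: 07:30-08:30, 11:30-15:00.
Zubin ∩ Grace ∩ Maria: 07:30-08:30, 11:30-13:30.
So the common availability across everyone is 07:30-08:30, 11:30-13:30.
The last common window of at least 90 minutes is 11:30-13:30; a 90-minute meeting can start as late as 12:00 and still end by 13:30.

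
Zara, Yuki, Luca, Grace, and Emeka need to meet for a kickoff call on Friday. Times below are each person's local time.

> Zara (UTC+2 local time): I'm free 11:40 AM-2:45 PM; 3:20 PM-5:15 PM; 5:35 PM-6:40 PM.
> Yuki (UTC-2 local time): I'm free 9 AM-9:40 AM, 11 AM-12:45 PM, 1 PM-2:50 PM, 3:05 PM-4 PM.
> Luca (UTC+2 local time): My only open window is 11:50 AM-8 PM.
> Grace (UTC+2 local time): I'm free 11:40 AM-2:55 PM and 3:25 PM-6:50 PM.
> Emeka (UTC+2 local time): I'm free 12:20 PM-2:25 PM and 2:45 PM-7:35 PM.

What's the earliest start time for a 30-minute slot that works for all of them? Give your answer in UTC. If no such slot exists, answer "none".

Zara in UTC: 09:40-12:45, 13:20-15:15, 15:35-16:40 (subtract 2h to convert from UTC+2).
Yuki in UTC: 11:00-11:40, 13:00-14:45, 15:00-16:50, 17:05-18:00 (add 2h to convert from UTC-2).
Luca in UTC: 09:50-18:00 (subtract 2h to convert from UTC+2).
Grace in UTC: 09:40-12:55, 13:25-16:50 (subtract 2h to convert from UTC+2).
Emeka in UTC: 10:20-12:25, 12:45-17:35 (subtract 2h to convert from UTC+2).
Zara ∩ Yuki: 11:00-11:40, 13:20-14:45, 15:00-15:15, 15:35-16:40.
Zara ∩ Yuki ∩ Luca: 11:00-11:40, 13:20-14:45, 15:00-15:15, 15:35-16:40.
Zara ∩ Yuki ∩ Luca ∩ Grace: 11:00-11:40, 13:25-14:45, 15:00-15:15, 15:35-16:40.
Zara ∩ Yuki ∩ Luca ∩ Grace ∩ Emeka: 11:00-11:40, 13:25-14:45, 15:00-15:15, 15:35-16:40.
The first common window of at least 30 minutes is 11:00-11:40, so the earliest start is 11:00.

11:00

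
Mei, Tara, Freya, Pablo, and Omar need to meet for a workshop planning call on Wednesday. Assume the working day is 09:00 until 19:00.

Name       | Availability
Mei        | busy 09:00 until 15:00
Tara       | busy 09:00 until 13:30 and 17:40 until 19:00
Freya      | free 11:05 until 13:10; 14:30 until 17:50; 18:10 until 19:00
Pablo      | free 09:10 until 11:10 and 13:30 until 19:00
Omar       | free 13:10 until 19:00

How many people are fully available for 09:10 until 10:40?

1

Mei free: 15:00-19:00 (invert busy blocks within the working day).
Tara free: 13:30-17:40 (invert busy blocks within the working day).
Freya free: 11:05-13:10, 14:30-17:50, 18:10-19:00.
Pablo free: 09:10-11:10, 13:30-19:00.
Omar free: 13:10-19:00.
Pablo can make the full 09:10-10:40 slot — that's 1.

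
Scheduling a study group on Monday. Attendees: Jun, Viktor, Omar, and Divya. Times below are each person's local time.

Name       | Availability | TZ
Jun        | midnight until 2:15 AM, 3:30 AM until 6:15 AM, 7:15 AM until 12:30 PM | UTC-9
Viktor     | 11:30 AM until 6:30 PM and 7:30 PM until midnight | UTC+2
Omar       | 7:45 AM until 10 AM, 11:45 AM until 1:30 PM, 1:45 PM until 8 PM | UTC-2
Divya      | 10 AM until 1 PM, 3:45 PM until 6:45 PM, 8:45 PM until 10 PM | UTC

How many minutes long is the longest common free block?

75

Jun in UTC: 09:00-11:15, 12:30-15:15, 16:15-21:30 (add 9h to convert from UTC-9).
Viktor in UTC: 09:30-16:30, 17:30-22:00 (subtract 2h to convert from UTC+2).
Omar in UTC: 09:45-12:00, 13:45-15:30, 15:45-22:00 (add 2h to convert from UTC-2).
Divya in UTC: 10:00-13:00, 15:45-18:45, 20:45-22:00.
Jun ∩ Viktor: 09:30-11:15, 12:30-15:15, 16:15-16:30, 17:30-21:30.
Jun ∩ Viktor ∩ Omar: 09:45-11:15, 13:45-15:15, 16:15-16:30, 17:30-21:30.
Jun ∩ Viktor ∩ Omar ∩ Divya: 10:00-11:15, 16:15-16:30, 17:30-18:45, 20:45-21:30.
So the common availability across everyone is 10:00-11:15, 16:15-16:30, 17:30-18:45, 20:45-21:30.
The longest is 10:00-11:15 at 75 minutes.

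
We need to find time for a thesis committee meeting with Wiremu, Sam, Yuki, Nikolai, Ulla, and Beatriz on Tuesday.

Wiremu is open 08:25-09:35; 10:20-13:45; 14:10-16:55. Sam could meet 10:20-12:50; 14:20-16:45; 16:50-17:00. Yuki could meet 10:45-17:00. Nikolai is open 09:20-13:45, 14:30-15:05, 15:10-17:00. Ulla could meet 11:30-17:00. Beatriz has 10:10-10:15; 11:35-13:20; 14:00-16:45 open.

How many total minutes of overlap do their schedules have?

205

Wiremu ∩ Sam: 10:20-12:50, 14:20-16:45, 16:50-16:55.
Wiremu ∩ Sam ∩ Yuki: 10:45-12:50, 14:20-16:45, 16:50-16:55.
Wiremu ∩ Sam ∩ Yuki ∩ Nikolai: 10:45-12:50, 14:30-15:05, 15:10-16:45, 16:50-16:55.
Wiremu ∩ Sam ∩ Yuki ∩ Nikolai ∩ Ulla: 11:30-12:50, 14:30-15:05, 15:10-16:45, 16:50-16:55.
Wiremu ∩ Sam ∩ Yuki ∩ Nikolai ∩ Ulla ∩ Beatriz: 11:35-12:50, 14:30-15:05, 15:10-16:45.
Those are the intersection windows.
Summing the common windows: 75 + 35 + 95 = 205 minutes.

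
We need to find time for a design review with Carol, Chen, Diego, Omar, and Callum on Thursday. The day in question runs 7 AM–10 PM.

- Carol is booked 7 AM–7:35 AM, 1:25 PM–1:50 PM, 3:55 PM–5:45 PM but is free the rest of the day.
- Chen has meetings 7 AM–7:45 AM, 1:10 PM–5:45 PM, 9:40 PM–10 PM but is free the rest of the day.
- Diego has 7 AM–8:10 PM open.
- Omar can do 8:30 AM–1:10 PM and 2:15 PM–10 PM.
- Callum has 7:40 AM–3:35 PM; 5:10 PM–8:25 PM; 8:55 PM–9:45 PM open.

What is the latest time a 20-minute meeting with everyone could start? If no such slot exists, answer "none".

Carol free: 07:35-13:25, 13:50-15:55, 17:45-22:00 (invert busy blocks within the working day).
Chen free: 07:45-13:10, 17:45-21:40 (invert busy blocks within the working day).
Diego free: 07:00-20:10.
Omar free: 08:30-13:10, 14:15-22:00.
Callum free: 07:40-15:35, 17:10-20:25, 20:55-21:45.
Carol ∩ Chen: 07:45-13:10, 17:45-21:40.
Carol ∩ Chen ∩ Diego: 07:45-13:10, 17:45-20:10.
Carol ∩ Chen ∩ Diego ∩ Omar: 08:30-13:10, 17:45-20:10.
Carol ∩ Chen ∩ Diego ∩ Omar ∩ Callum: 08:30-13:10, 17:45-20:10.
The last common window of at least 20 minutes is 17:45-20:10; a 20-minute meeting can start as late as 19:50 and still end by 20:10.

19:50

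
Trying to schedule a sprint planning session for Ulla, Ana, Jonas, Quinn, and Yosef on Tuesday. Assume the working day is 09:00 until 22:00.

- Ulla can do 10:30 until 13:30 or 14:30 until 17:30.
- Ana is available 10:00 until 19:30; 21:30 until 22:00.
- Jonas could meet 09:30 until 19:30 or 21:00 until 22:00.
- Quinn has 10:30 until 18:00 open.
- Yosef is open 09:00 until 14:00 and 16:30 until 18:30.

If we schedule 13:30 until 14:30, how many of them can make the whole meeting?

Ana, Jonas, and Quinn can make the full 13:30-14:30 slot — that's 3.

3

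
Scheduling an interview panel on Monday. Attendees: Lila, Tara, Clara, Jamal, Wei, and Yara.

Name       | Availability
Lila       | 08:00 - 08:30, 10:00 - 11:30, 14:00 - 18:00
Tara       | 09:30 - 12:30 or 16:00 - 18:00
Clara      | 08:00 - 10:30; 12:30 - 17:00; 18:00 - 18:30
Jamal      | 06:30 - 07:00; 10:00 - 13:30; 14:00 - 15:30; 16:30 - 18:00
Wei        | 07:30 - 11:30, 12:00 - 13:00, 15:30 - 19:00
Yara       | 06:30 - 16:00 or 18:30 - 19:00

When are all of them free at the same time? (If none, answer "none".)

Lila ∩ Tara: 10:00-11:30, 16:00-18:00.
Lila ∩ Tara ∩ Clara: 10:00-10:30, 16:00-17:00.
Lila ∩ Tara ∩ Clara ∩ Jamal: 10:00-10:30, 16:30-17:00.
Lila ∩ Tara ∩ Clara ∩ Jamal ∩ Wei: 10:00-10:30, 16:30-17:00.
Lila ∩ Tara ∩ Clara ∩ Jamal ∩ Wei ∩ Yara: 10:00-10:30.

10:00-10:30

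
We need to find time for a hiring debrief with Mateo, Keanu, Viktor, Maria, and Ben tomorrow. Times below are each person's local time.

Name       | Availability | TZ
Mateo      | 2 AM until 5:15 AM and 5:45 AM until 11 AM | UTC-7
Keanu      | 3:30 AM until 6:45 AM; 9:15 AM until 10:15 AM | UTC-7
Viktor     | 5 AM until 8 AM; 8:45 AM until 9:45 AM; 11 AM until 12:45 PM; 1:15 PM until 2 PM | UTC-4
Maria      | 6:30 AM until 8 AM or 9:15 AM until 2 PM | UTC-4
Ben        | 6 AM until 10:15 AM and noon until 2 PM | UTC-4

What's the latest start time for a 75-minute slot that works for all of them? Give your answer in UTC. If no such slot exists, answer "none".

Mateo in UTC: 09:00-12:15, 12:45-18:00 (add 7h to convert from UTC-7).
Keanu in UTC: 10:30-13:45, 16:15-17:15 (add 7h to convert from UTC-7).
Viktor in UTC: 09:00-12:00, 12:45-13:45, 15:00-16:45, 17:15-18:00 (add 4h to convert from UTC-4).
Maria in UTC: 10:30-12:00, 13:15-18:00 (add 4h to convert from UTC-4).
Ben in UTC: 10:00-14:15, 16:00-18:00 (add 4h to convert from UTC-4).
Mateo ∩ Keanu: 10:30-12:15, 12:45-13:45, 16:15-17:15.
Mateo ∩ Keanu ∩ Viktor: 10:30-12:00, 12:45-13:45, 16:15-16:45.
Mateo ∩ Keanu ∩ Viktor ∩ Maria: 10:30-12:00, 13:15-13:45, 16:15-16:45.
Mateo ∩ Keanu ∩ Viktor ∩ Maria ∩ Ben: 10:30-12:00, 13:15-13:45, 16:15-16:45.
The last common window of at least 75 minutes is 10:30-12:00; a 75-minute meeting can start as late as 10:45 and still end by 12:00.

10:45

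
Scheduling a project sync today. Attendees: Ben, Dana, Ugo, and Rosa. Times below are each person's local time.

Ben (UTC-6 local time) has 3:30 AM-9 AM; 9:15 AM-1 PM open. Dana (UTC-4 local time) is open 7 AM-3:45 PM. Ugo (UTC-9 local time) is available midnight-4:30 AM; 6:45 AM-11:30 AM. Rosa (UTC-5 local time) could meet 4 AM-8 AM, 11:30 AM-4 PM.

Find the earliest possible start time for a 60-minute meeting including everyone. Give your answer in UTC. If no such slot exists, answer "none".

Ben in UTC: 09:30-15:00, 15:15-19:00 (add 6h to convert from UTC-6).
Dana in UTC: 11:00-19:45 (add 4h to convert from UTC-4).
Ugo in UTC: 09:00-13:30, 15:45-20:30 (add 9h to convert from UTC-9).
Rosa in UTC: 09:00-13:00, 16:30-21:00 (add 5h to convert from UTC-5).
Ben ∩ Dana: 11:00-15:00, 15:15-19:00.
Ben ∩ Dana ∩ Ugo: 11:00-13:30, 15:45-19:00.
Ben ∩ Dana ∩ Ugo ∩ Rosa: 11:00-13:00, 16:30-19:00.
So the common availability across everyone is 11:00-13:00, 16:30-19:00.
The first common window of at least 60 minutes is 11:00-13:00, so the earliest start is 11:00.

11:00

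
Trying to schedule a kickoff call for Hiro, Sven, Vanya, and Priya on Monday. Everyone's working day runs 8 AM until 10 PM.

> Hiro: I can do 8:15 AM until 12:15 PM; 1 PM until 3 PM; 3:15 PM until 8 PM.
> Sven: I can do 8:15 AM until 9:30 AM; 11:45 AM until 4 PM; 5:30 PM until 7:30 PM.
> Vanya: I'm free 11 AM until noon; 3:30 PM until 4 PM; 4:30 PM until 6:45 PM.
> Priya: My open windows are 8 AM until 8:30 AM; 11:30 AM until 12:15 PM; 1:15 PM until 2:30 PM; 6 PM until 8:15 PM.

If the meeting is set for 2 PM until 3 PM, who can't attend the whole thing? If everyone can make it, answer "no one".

Hiro: free for 14:00-15:00. Sven: free for 14:00-15:00. Vanya: not fully free for 14:00-15:00. Priya: not fully free for 14:00-15:00.

Priya, Vanya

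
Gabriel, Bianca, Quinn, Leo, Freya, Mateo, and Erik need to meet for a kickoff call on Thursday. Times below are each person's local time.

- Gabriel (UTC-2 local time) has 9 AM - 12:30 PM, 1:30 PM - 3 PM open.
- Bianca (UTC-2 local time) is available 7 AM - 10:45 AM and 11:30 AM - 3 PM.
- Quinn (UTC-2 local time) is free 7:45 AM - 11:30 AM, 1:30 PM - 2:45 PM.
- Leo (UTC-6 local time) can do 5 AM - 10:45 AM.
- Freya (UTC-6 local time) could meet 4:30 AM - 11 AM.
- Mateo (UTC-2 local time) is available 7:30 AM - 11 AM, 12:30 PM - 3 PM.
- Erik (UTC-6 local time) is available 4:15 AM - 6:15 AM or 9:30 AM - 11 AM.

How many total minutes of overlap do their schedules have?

150

Gabriel in UTC: 11:00-14:30, 15:30-17:00 (add 2h to convert from UTC-2).
Bianca in UTC: 09:00-12:45, 13:30-17:00 (add 2h to convert from UTC-2).
Quinn in UTC: 09:45-13:30, 15:30-16:45 (add 2h to convert from UTC-2).
Leo in UTC: 11:00-16:45 (add 6h to convert from UTC-6).
Freya in UTC: 10:30-17:00 (add 6h to convert from UTC-6).
Mateo in UTC: 09:30-13:00, 14:30-17:00 (add 2h to convert from UTC-2).
Erik in UTC: 10:15-12:15, 15:30-17:00 (add 6h to convert from UTC-6).
Gabriel ∩ Bianca: 11:00-12:45, 13:30-14:30, 15:30-17:00.
Gabriel ∩ Bianca ∩ Quinn: 11:00-12:45, 15:30-16:45.
Gabriel ∩ Bianca ∩ Quinn ∩ Leo: 11:00-12:45, 15:30-16:45.
Gabriel ∩ Bianca ∩ Quinn ∩ Leo ∩ Freya: 11:00-12:45, 15:30-16:45.
Gabriel ∩ Bianca ∩ Quinn ∩ Leo ∩ Freya ∩ Mateo: 11:00-12:45, 15:30-16:45.
Gabriel ∩ Bianca ∩ Quinn ∩ Leo ∩ Freya ∩ Mateo ∩ Erik: 11:00-12:15, 15:30-16:45.
Summing the common windows: 75 + 75 = 150 minutes.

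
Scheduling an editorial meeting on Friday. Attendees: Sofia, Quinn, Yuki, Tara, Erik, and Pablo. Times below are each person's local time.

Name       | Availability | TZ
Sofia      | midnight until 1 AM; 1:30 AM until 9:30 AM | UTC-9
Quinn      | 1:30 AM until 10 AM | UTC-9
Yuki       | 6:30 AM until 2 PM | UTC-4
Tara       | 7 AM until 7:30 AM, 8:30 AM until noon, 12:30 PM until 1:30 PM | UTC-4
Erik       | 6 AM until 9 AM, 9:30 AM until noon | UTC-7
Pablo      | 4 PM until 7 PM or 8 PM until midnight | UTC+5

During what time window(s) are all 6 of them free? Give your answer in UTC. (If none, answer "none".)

Sofia in UTC: 09:00-10:00, 10:30-18:30 (add 9h to convert from UTC-9).
Quinn in UTC: 10:30-19:00 (add 9h to convert from UTC-9).
Yuki in UTC: 10:30-18:00 (add 4h to convert from UTC-4).
Tara in UTC: 11:00-11:30, 12:30-16:00, 16:30-17:30 (add 4h to convert from UTC-4).
Erik in UTC: 13:00-16:00, 16:30-19:00 (add 7h to convert from UTC-7).
Pablo in UTC: 11:00-14:00, 15:00-19:00 (subtract 5h to convert from UTC+5).
Sofia ∩ Quinn: 10:30-18:30.
Sofia ∩ Quinn ∩ Yuki: 10:30-18:00.
Sofia ∩ Quinn ∩ Yuki ∩ Tara: 11:00-11:30, 12:30-16:00, 16:30-17:30.
Sofia ∩ Quinn ∩ Yuki ∩ Tara ∩ Erik: 13:00-16:00, 16:30-17:30.
Sofia ∩ Quinn ∩ Yuki ∩ Tara ∩ Erik ∩ Pablo: 13:00-14:00, 15:00-16:00, 16:30-17:30.

13:00-14:00, 15:00-16:00, 16:30-17:30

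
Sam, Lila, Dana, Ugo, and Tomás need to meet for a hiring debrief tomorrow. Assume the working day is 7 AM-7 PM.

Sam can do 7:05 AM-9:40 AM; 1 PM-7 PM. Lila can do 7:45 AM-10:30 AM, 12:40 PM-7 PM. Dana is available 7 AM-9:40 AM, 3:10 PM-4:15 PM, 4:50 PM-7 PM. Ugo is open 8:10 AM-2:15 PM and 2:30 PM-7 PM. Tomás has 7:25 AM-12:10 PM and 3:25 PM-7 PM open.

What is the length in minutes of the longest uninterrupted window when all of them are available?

130

Sam ∩ Lila: 07:45-09:40, 13:00-19:00.
Sam ∩ Lila ∩ Dana: 07:45-09:40, 15:10-16:15, 16:50-19:00.
Sam ∩ Lila ∩ Dana ∩ Ugo: 08:10-09:40, 15:10-16:15, 16:50-19:00.
Sam ∩ Lila ∩ Dana ∩ Ugo ∩ Tomás: 08:10-09:40, 15:25-16:15, 16:50-19:00.
So the common availability across everyone is 08:10-09:40, 15:25-16:15, 16:50-19:00.
The longest is 16:50-19:00 at 130 minutes.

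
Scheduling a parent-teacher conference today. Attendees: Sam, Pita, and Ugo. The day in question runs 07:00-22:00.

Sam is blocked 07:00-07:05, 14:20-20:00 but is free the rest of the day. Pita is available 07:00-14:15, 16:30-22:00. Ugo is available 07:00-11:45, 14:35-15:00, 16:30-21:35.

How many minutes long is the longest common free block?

280

Sam free: 07:05-14:20, 20:00-22:00 (invert busy blocks within the working day).
Pita free: 07:00-14:15, 16:30-22:00.
Ugo free: 07:00-11:45, 14:35-15:00, 16:30-21:35.
Sam ∩ Pita: 07:05-14:15, 20:00-22:00.
Sam ∩ Pita ∩ Ugo: 07:05-11:45, 20:00-21:35.
The longest is 07:05-11:45 at 280 minutes.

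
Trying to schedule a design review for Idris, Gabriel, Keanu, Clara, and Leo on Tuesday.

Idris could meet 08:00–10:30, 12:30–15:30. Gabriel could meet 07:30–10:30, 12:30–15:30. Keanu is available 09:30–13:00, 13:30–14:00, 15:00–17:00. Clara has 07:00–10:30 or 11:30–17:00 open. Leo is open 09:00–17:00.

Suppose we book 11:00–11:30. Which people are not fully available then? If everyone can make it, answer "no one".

Idris: not fully free for 11:00-11:30. Gabriel: not fully free for 11:00-11:30. Keanu: free for 11:00-11:30. Clara: not fully free for 11:00-11:30. Leo: free for 11:00-11:30.

Clara, Gabriel, Idris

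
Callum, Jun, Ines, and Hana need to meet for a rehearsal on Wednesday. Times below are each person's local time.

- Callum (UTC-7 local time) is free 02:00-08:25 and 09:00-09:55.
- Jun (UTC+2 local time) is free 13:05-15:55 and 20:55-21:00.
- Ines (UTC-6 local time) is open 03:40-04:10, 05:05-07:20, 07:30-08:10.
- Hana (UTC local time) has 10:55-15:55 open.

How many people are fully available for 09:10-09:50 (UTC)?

Callum in UTC: 09:00-15:25, 16:00-16:55 (add 7h to convert from UTC-7).
Jun in UTC: 11:05-13:55, 18:55-19:00 (subtract 2h to convert from UTC+2).
Ines in UTC: 09:40-10:10, 11:05-13:20, 13:30-14:10 (add 6h to convert from UTC-6).
Hana in UTC: 10:55-15:55.
Callum can make the full 09:10-09:50 slot — that's 1.

1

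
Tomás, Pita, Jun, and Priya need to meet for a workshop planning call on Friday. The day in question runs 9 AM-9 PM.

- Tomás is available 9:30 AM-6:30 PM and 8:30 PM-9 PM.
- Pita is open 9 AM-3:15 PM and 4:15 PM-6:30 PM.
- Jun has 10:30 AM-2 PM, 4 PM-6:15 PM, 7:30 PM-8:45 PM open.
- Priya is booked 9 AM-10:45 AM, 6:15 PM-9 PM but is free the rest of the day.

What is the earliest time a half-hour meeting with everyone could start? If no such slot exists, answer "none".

Tomás free: 09:30-18:30, 20:30-21:00.
Pita free: 09:00-15:15, 16:15-18:30.
Jun free: 10:30-14:00, 16:00-18:15, 19:30-20:45.
Priya free: 10:45-18:15 (invert busy blocks within the working day).
Tomás ∩ Pita: 09:30-15:15, 16:15-18:30.
Tomás ∩ Pita ∩ Jun: 10:30-14:00, 16:15-18:15.
Tomás ∩ Pita ∩ Jun ∩ Priya: 10:45-14:00, 16:15-18:15.
Those are the intersection windows.
The first common window of at least 30 minutes is 10:45-14:00, so the earliest start is 10:45.

10:45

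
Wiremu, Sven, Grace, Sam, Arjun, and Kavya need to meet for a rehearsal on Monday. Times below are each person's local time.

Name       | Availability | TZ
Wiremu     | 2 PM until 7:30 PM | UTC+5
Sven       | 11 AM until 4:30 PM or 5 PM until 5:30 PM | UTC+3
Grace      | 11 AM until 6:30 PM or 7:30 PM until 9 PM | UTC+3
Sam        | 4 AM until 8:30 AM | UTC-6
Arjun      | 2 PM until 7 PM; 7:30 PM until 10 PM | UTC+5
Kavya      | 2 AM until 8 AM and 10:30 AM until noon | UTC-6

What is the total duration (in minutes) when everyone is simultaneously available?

210

Wiremu in UTC: 09:00-14:30 (subtract 5h to convert from UTC+5).
Sven in UTC: 08:00-13:30, 14:00-14:30 (subtract 3h to convert from UTC+3).
Grace in UTC: 08:00-15:30, 16:30-18:00 (subtract 3h to convert from UTC+3).
Sam in UTC: 10:00-14:30 (add 6h to convert from UTC-6).
Arjun in UTC: 09:00-14:00, 14:30-17:00 (subtract 5h to convert from UTC+5).
Kavya in UTC: 08:00-14:00, 16:30-18:00 (add 6h to convert from UTC-6).
Wiremu ∩ Sven: 09:00-13:30, 14:00-14:30.
Wiremu ∩ Sven ∩ Grace: 09:00-13:30, 14:00-14:30.
Wiremu ∩ Sven ∩ Grace ∩ Sam: 10:00-13:30, 14:00-14:30.
Wiremu ∩ Sven ∩ Grace ∩ Sam ∩ Arjun: 10:00-13:30.
Wiremu ∩ Sven ∩ Grace ∩ Sam ∩ Arjun ∩ Kavya: 10:00-13:30.
Those are the intersection windows.
That's a single block of 210 minutes.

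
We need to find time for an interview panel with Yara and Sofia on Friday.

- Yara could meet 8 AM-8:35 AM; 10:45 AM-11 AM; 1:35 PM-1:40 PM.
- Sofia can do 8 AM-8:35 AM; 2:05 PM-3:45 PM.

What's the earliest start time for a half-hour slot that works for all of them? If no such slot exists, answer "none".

08:00

Yara ∩ Sofia: 08:00-08:35.
Those are the intersection windows.
The first common window of at least 30 minutes is 08:00-08:35, so the earliest start is 08:00.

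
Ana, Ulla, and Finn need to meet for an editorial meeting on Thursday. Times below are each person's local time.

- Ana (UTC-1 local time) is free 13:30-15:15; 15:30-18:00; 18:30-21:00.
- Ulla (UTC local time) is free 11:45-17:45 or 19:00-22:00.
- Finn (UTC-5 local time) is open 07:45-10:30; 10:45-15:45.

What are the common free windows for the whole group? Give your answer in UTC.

14:30-15:30, 15:45-16:15, 16:30-17:45, 19:30-20:45

Ana in UTC: 14:30-16:15, 16:30-19:00, 19:30-22:00 (add 1h to convert from UTC-1).
Ulla in UTC: 11:45-17:45, 19:00-22:00.
Finn in UTC: 12:45-15:30, 15:45-20:45 (add 5h to convert from UTC-5).
Ana ∩ Ulla: 14:30-16:15, 16:30-17:45, 19:30-22:00.
Ana ∩ Ulla ∩ Finn: 14:30-15:30, 15:45-16:15, 16:30-17:45, 19:30-20:45.
Those are the intersection windows.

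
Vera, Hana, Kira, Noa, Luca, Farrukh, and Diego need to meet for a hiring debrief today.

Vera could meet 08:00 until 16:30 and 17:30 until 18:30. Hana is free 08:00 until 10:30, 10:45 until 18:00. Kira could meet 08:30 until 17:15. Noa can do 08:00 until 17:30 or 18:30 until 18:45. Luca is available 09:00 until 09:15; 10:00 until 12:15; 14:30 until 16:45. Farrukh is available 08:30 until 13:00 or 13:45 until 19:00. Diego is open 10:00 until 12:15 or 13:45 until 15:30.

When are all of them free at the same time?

10:00-10:30, 10:45-12:15, 14:30-15:30

Vera ∩ Hana: 08:00-10:30, 10:45-16:30, 17:30-18:00.
Vera ∩ Hana ∩ Kira: 08:30-10:30, 10:45-16:30.
Vera ∩ Hana ∩ Kira ∩ Noa: 08:30-10:30, 10:45-16:30.
Vera ∩ Hana ∩ Kira ∩ Noa ∩ Luca: 09:00-09:15, 10:00-10:30, 10:45-12:15, 14:30-16:30.
Vera ∩ Hana ∩ Kira ∩ Noa ∩ Luca ∩ Farrukh: 09:00-09:15, 10:00-10:30, 10:45-12:15, 14:30-16:30.
Vera ∩ Hana ∩ Kira ∩ Noa ∩ Luca ∩ Farrukh ∩ Diego: 10:00-10:30, 10:45-12:15, 14:30-15:30.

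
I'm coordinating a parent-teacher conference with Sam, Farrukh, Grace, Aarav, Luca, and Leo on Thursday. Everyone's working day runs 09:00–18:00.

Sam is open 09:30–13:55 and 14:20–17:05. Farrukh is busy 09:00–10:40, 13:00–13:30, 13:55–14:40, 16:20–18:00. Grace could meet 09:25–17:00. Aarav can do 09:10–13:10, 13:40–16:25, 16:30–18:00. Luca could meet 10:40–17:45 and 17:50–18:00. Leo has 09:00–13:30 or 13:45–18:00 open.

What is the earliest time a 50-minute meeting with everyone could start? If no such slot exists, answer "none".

Sam free: 09:30-13:55, 14:20-17:05.
Farrukh free: 10:40-13:00, 13:30-13:55, 14:40-16:20 (invert busy blocks within the working day).
Grace free: 09:25-17:00.
Aarav free: 09:10-13:10, 13:40-16:25, 16:30-18:00.
Luca free: 10:40-17:45, 17:50-18:00.
Leo free: 09:00-13:30, 13:45-18:00.
Sam ∩ Farrukh: 10:40-13:00, 13:30-13:55, 14:40-16:20.
Sam ∩ Farrukh ∩ Grace: 10:40-13:00, 13:30-13:55, 14:40-16:20.
Sam ∩ Farrukh ∩ Grace ∩ Aarav: 10:40-13:00, 13:40-13:55, 14:40-16:20.
Sam ∩ Farrukh ∩ Grace ∩ Aarav ∩ Luca: 10:40-13:00, 13:40-13:55, 14:40-16:20.
Sam ∩ Farrukh ∩ Grace ∩ Aarav ∩ Luca ∩ Leo: 10:40-13:00, 13:45-13:55, 14:40-16:20.
So the common availability across everyone is 10:40-13:00, 13:45-13:55, 14:40-16:20.
The first common window of at least 50 minutes is 10:40-13:00, so the earliest start is 10:40.

10:40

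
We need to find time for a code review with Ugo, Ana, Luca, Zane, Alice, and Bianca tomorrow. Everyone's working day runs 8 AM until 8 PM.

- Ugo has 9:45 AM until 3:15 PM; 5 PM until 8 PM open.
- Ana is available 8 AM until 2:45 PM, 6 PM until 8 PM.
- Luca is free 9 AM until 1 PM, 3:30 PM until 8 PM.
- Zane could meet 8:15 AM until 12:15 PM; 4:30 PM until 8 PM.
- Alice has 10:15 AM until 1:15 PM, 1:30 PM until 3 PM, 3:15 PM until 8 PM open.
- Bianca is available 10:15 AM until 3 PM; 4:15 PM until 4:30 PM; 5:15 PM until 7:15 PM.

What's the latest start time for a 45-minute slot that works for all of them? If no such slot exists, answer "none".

18:30

Ugo ∩ Ana: 09:45-14:45, 18:00-20:00.
Ugo ∩ Ana ∩ Luca: 09:45-13:00, 18:00-20:00.
Ugo ∩ Ana ∩ Luca ∩ Zane: 09:45-12:15, 18:00-20:00.
Ugo ∩ Ana ∩ Luca ∩ Zane ∩ Alice: 10:15-12:15, 18:00-20:00.
Ugo ∩ Ana ∩ Luca ∩ Zane ∩ Alice ∩ Bianca: 10:15-12:15, 18:00-19:15.
Those are the intersection windows.
The last common window of at least 45 minutes is 18:00-19:15; a 45-minute meeting can start as late as 18:30 and still end by 19:15.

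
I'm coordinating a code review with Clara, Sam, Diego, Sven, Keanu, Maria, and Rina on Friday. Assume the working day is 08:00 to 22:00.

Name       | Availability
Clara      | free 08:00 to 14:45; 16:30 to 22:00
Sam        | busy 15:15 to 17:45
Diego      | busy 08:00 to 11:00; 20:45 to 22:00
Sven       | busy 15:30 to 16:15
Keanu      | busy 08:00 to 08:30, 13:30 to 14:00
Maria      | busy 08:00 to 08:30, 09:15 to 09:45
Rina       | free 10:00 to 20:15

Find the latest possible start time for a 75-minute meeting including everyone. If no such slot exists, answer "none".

19:00

Clara free: 08:00-14:45, 16:30-22:00.
Sam free: 08:00-15:15, 17:45-22:00 (invert busy blocks within the working day).
Diego free: 11:00-20:45 (invert busy blocks within the working day).
Sven free: 08:00-15:30, 16:15-22:00 (invert busy blocks within the working day).
Keanu free: 08:30-13:30, 14:00-22:00 (invert busy blocks within the working day).
Maria free: 08:30-09:15, 09:45-22:00 (invert busy blocks within the working day).
Rina free: 10:00-20:15.
Clara ∩ Sam: 08:00-14:45, 17:45-22:00.
Clara ∩ Sam ∩ Diego: 11:00-14:45, 17:45-20:45.
Clara ∩ Sam ∩ Diego ∩ Sven: 11:00-14:45, 17:45-20:45.
Clara ∩ Sam ∩ Diego ∩ Sven ∩ Keanu: 11:00-13:30, 14:00-14:45, 17:45-20:45.
Clara ∩ Sam ∩ Diego ∩ Sven ∩ Keanu ∩ Maria: 11:00-13:30, 14:00-14:45, 17:45-20:45.
Clara ∩ Sam ∩ Diego ∩ Sven ∩ Keanu ∩ Maria ∩ Rina: 11:00-13:30, 14:00-14:45, 17:45-20:15.
So the common availability across everyone is 11:00-13:30, 14:00-14:45, 17:45-20:15.
The last common window of at least 75 minutes is 17:45-20:15; a 75-minute meeting can start as late as 19:00 and still end by 20:15.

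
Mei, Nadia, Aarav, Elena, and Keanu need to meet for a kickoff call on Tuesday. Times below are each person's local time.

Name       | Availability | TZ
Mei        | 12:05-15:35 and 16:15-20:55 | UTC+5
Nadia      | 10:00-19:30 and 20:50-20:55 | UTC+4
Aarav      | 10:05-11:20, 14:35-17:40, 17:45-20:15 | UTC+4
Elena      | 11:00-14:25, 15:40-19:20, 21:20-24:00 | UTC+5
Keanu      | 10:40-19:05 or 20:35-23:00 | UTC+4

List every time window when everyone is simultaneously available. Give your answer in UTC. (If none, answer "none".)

Mei in UTC: 07:05-10:35, 11:15-15:55 (subtract 5h to convert from UTC+5).
Nadia in UTC: 06:00-15:30, 16:50-16:55 (subtract 4h to convert from UTC+4).
Aarav in UTC: 06:05-07:20, 10:35-13:40, 13:45-16:15 (subtract 4h to convert from UTC+4).
Elena in UTC: 06:00-09:25, 10:40-14:20, 16:20-19:00 (subtract 5h to convert from UTC+5).
Keanu in UTC: 06:40-15:05, 16:35-19:00 (subtract 4h to convert from UTC+4).
Mei ∩ Nadia: 07:05-10:35, 11:15-15:30.
Mei ∩ Nadia ∩ Aarav: 07:05-07:20, 11:15-13:40, 13:45-15:30.
Mei ∩ Nadia ∩ Aarav ∩ Elena: 07:05-07:20, 11:15-13:40, 13:45-14:20.
Mei ∩ Nadia ∩ Aarav ∩ Elena ∩ Keanu: 07:05-07:20, 11:15-13:40, 13:45-14:20.

07:05-07:20, 11:15-13:40, 13:45-14:20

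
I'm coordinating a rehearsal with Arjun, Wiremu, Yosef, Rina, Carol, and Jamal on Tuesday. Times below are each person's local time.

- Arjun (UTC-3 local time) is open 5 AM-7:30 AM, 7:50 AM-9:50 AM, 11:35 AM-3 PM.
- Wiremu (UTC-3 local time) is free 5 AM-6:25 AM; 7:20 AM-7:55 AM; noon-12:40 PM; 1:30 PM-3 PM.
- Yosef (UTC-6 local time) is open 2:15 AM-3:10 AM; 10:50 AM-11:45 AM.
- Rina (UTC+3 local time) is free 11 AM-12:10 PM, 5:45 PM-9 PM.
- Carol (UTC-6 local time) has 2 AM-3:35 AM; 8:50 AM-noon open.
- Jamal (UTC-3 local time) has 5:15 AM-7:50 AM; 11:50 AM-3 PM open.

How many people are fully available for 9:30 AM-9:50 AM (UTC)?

2

Arjun in UTC: 08:00-10:30, 10:50-12:50, 14:35-18:00 (add 3h to convert from UTC-3).
Wiremu in UTC: 08:00-09:25, 10:20-10:55, 15:00-15:40, 16:30-18:00 (add 3h to convert from UTC-3).
Yosef in UTC: 08:15-09:10, 16:50-17:45 (add 6h to convert from UTC-6).
Rina in UTC: 08:00-09:10, 14:45-18:00 (subtract 3h to convert from UTC+3).
Carol in UTC: 08:00-09:35, 14:50-18:00 (add 6h to convert from UTC-6).
Jamal in UTC: 08:15-10:50, 14:50-18:00 (add 3h to convert from UTC-3).
Arjun and Jamal can make the full 09:30-09:50 slot — that's 2.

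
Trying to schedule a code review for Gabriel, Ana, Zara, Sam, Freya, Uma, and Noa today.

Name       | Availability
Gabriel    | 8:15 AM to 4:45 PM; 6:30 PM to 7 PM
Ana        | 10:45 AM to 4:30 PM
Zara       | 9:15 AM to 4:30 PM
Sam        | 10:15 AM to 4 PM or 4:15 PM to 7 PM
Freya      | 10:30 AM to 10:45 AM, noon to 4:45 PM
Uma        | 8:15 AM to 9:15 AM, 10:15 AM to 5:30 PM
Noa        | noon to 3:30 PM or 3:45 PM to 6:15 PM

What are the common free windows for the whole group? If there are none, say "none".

12:00-15:30, 15:45-16:00, 16:15-16:30

Gabriel ∩ Ana: 10:45-16:30.
Gabriel ∩ Ana ∩ Zara: 10:45-16:30.
Gabriel ∩ Ana ∩ Zara ∩ Sam: 10:45-16:00, 16:15-16:30.
Gabriel ∩ Ana ∩ Zara ∩ Sam ∩ Freya: 12:00-16:00, 16:15-16:30.
Gabriel ∩ Ana ∩ Zara ∩ Sam ∩ Freya ∩ Uma: 12:00-16:00, 16:15-16:30.
Gabriel ∩ Ana ∩ Zara ∩ Sam ∩ Freya ∩ Uma ∩ Noa: 12:00-15:30, 15:45-16:00, 16:15-16:30.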